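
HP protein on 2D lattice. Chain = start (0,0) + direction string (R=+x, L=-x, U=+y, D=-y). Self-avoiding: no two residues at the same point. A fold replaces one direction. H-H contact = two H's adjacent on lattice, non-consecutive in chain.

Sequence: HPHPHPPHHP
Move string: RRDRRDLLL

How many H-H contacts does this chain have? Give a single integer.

Positions: [(0, 0), (1, 0), (2, 0), (2, -1), (3, -1), (4, -1), (4, -2), (3, -2), (2, -2), (1, -2)]
H-H contact: residue 4 @(3,-1) - residue 7 @(3, -2)

Answer: 1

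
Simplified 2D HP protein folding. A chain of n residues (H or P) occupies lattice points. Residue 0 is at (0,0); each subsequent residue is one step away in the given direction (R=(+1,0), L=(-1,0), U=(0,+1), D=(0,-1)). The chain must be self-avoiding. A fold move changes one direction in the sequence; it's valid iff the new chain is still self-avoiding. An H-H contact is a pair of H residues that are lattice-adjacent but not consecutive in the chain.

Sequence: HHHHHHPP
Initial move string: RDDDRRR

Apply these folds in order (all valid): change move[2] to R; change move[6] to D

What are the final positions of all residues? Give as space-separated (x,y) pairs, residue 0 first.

Answer: (0,0) (1,0) (1,-1) (2,-1) (2,-2) (3,-2) (4,-2) (4,-3)

Derivation:
Initial moves: RDDDRRR
Fold: move[2]->R => RDRDRRR (positions: [(0, 0), (1, 0), (1, -1), (2, -1), (2, -2), (3, -2), (4, -2), (5, -2)])
Fold: move[6]->D => RDRDRRD (positions: [(0, 0), (1, 0), (1, -1), (2, -1), (2, -2), (3, -2), (4, -2), (4, -3)])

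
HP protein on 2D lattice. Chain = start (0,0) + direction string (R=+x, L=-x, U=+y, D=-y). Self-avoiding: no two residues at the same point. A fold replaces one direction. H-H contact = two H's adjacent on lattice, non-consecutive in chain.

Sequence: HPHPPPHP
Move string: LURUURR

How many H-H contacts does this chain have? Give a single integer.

Answer: 0

Derivation:
Positions: [(0, 0), (-1, 0), (-1, 1), (0, 1), (0, 2), (0, 3), (1, 3), (2, 3)]
No H-H contacts found.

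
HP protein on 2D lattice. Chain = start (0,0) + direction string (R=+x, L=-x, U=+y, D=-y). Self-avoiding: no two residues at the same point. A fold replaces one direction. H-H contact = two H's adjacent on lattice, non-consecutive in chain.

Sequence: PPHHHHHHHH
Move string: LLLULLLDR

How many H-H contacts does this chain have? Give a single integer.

Answer: 1

Derivation:
Positions: [(0, 0), (-1, 0), (-2, 0), (-3, 0), (-3, 1), (-4, 1), (-5, 1), (-6, 1), (-6, 0), (-5, 0)]
H-H contact: residue 6 @(-5,1) - residue 9 @(-5, 0)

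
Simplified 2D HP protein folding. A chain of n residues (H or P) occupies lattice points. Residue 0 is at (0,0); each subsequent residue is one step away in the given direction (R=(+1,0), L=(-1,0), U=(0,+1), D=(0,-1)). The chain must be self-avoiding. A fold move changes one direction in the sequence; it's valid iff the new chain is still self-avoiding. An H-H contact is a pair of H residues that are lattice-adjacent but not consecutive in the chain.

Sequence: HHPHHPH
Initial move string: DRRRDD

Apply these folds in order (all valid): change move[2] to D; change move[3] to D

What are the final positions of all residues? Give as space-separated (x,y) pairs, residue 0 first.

Answer: (0,0) (0,-1) (1,-1) (1,-2) (1,-3) (1,-4) (1,-5)

Derivation:
Initial moves: DRRRDD
Fold: move[2]->D => DRDRDD (positions: [(0, 0), (0, -1), (1, -1), (1, -2), (2, -2), (2, -3), (2, -4)])
Fold: move[3]->D => DRDDDD (positions: [(0, 0), (0, -1), (1, -1), (1, -2), (1, -3), (1, -4), (1, -5)])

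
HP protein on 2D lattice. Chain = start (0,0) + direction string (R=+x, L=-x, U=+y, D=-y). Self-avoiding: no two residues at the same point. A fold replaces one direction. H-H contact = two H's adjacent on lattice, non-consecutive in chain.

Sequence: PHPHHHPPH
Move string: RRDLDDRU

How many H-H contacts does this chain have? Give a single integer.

Answer: 3

Derivation:
Positions: [(0, 0), (1, 0), (2, 0), (2, -1), (1, -1), (1, -2), (1, -3), (2, -3), (2, -2)]
H-H contact: residue 1 @(1,0) - residue 4 @(1, -1)
H-H contact: residue 3 @(2,-1) - residue 8 @(2, -2)
H-H contact: residue 5 @(1,-2) - residue 8 @(2, -2)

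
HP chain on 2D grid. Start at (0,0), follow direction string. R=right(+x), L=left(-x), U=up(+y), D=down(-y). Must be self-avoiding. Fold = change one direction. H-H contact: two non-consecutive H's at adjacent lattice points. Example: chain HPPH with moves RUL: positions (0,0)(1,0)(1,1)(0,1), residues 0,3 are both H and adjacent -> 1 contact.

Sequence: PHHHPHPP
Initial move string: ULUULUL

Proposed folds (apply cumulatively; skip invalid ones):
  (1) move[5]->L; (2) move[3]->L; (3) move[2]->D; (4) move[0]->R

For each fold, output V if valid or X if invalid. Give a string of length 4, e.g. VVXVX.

Initial: ULUULUL -> [(0, 0), (0, 1), (-1, 1), (-1, 2), (-1, 3), (-2, 3), (-2, 4), (-3, 4)]
Fold 1: move[5]->L => ULUULLL VALID
Fold 2: move[3]->L => ULULLLL VALID
Fold 3: move[2]->D => ULDLLLL VALID
Fold 4: move[0]->R => RLDLLLL INVALID (collision), skipped

Answer: VVVX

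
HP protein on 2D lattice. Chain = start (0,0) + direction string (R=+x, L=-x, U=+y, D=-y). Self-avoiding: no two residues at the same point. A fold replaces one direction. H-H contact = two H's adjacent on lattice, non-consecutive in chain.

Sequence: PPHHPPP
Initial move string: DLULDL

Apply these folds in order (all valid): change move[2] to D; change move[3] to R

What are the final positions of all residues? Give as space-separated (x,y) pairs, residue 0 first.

Answer: (0,0) (0,-1) (-1,-1) (-1,-2) (0,-2) (0,-3) (-1,-3)

Derivation:
Initial moves: DLULDL
Fold: move[2]->D => DLDLDL (positions: [(0, 0), (0, -1), (-1, -1), (-1, -2), (-2, -2), (-2, -3), (-3, -3)])
Fold: move[3]->R => DLDRDL (positions: [(0, 0), (0, -1), (-1, -1), (-1, -2), (0, -2), (0, -3), (-1, -3)])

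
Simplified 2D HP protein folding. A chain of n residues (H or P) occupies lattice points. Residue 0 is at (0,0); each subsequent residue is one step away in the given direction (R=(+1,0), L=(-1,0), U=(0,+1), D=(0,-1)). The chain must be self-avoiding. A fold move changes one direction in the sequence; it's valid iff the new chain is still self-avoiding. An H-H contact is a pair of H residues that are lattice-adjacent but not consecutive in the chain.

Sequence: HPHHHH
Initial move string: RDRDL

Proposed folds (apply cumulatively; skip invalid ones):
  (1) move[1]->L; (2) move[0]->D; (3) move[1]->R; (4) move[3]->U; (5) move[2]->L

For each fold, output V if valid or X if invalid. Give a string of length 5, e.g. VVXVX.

Answer: XVVVX

Derivation:
Initial: RDRDL -> [(0, 0), (1, 0), (1, -1), (2, -1), (2, -2), (1, -2)]
Fold 1: move[1]->L => RLRDL INVALID (collision), skipped
Fold 2: move[0]->D => DDRDL VALID
Fold 3: move[1]->R => DRRDL VALID
Fold 4: move[3]->U => DRRUL VALID
Fold 5: move[2]->L => DRLUL INVALID (collision), skipped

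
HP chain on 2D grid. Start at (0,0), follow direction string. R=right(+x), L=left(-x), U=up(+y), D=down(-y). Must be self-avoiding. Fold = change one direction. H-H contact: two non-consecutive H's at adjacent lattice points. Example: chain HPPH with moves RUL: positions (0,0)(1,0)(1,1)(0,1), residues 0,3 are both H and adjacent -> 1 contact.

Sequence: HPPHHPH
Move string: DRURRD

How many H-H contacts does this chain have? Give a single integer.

Positions: [(0, 0), (0, -1), (1, -1), (1, 0), (2, 0), (3, 0), (3, -1)]
H-H contact: residue 0 @(0,0) - residue 3 @(1, 0)

Answer: 1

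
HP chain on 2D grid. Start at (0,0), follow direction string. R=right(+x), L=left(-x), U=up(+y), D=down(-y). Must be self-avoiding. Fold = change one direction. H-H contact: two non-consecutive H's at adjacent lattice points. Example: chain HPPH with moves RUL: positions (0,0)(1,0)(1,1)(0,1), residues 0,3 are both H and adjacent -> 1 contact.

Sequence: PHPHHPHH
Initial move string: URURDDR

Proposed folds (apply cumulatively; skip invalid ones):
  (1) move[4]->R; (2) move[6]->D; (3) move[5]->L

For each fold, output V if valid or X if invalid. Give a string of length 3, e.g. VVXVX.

Answer: VVX

Derivation:
Initial: URURDDR -> [(0, 0), (0, 1), (1, 1), (1, 2), (2, 2), (2, 1), (2, 0), (3, 0)]
Fold 1: move[4]->R => URURRDR VALID
Fold 2: move[6]->D => URURRDD VALID
Fold 3: move[5]->L => URURRLD INVALID (collision), skipped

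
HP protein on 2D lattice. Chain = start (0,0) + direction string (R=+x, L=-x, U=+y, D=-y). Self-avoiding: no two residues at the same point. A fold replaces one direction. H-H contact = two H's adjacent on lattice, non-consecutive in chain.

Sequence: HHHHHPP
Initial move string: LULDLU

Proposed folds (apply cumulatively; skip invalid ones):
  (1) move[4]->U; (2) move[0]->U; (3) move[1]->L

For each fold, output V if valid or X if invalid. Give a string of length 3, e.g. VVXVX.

Answer: XVV

Derivation:
Initial: LULDLU -> [(0, 0), (-1, 0), (-1, 1), (-2, 1), (-2, 0), (-3, 0), (-3, 1)]
Fold 1: move[4]->U => LULDUU INVALID (collision), skipped
Fold 2: move[0]->U => UULDLU VALID
Fold 3: move[1]->L => ULLDLU VALID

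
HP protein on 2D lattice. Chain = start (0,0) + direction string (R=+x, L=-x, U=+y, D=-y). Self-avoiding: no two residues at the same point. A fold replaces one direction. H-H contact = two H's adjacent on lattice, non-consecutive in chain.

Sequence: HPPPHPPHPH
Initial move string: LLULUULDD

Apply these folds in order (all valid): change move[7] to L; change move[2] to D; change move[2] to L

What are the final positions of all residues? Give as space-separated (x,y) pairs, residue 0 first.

Initial moves: LLULUULDD
Fold: move[7]->L => LLULUULLD (positions: [(0, 0), (-1, 0), (-2, 0), (-2, 1), (-3, 1), (-3, 2), (-3, 3), (-4, 3), (-5, 3), (-5, 2)])
Fold: move[2]->D => LLDLUULLD (positions: [(0, 0), (-1, 0), (-2, 0), (-2, -1), (-3, -1), (-3, 0), (-3, 1), (-4, 1), (-5, 1), (-5, 0)])
Fold: move[2]->L => LLLLUULLD (positions: [(0, 0), (-1, 0), (-2, 0), (-3, 0), (-4, 0), (-4, 1), (-4, 2), (-5, 2), (-6, 2), (-6, 1)])

Answer: (0,0) (-1,0) (-2,0) (-3,0) (-4,0) (-4,1) (-4,2) (-5,2) (-6,2) (-6,1)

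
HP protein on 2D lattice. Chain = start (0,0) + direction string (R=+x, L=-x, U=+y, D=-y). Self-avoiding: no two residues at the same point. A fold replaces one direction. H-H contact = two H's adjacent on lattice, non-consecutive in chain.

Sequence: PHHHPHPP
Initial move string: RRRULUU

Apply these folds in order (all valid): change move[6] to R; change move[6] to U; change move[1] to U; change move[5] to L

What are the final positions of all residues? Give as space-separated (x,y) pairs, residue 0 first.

Answer: (0,0) (1,0) (1,1) (2,1) (2,2) (1,2) (0,2) (0,3)

Derivation:
Initial moves: RRRULUU
Fold: move[6]->R => RRRULUR (positions: [(0, 0), (1, 0), (2, 0), (3, 0), (3, 1), (2, 1), (2, 2), (3, 2)])
Fold: move[6]->U => RRRULUU (positions: [(0, 0), (1, 0), (2, 0), (3, 0), (3, 1), (2, 1), (2, 2), (2, 3)])
Fold: move[1]->U => RURULUU (positions: [(0, 0), (1, 0), (1, 1), (2, 1), (2, 2), (1, 2), (1, 3), (1, 4)])
Fold: move[5]->L => RURULLU (positions: [(0, 0), (1, 0), (1, 1), (2, 1), (2, 2), (1, 2), (0, 2), (0, 3)])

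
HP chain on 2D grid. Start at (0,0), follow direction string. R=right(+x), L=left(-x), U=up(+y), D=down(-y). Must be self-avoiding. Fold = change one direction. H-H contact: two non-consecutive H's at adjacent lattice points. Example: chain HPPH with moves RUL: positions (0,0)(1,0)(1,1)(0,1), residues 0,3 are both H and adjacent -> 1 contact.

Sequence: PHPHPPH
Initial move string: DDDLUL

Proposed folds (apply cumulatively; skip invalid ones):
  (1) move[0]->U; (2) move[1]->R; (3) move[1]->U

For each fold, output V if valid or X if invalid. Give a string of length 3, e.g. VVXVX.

Answer: XXX

Derivation:
Initial: DDDLUL -> [(0, 0), (0, -1), (0, -2), (0, -3), (-1, -3), (-1, -2), (-2, -2)]
Fold 1: move[0]->U => UDDLUL INVALID (collision), skipped
Fold 2: move[1]->R => DRDLUL INVALID (collision), skipped
Fold 3: move[1]->U => DUDLUL INVALID (collision), skipped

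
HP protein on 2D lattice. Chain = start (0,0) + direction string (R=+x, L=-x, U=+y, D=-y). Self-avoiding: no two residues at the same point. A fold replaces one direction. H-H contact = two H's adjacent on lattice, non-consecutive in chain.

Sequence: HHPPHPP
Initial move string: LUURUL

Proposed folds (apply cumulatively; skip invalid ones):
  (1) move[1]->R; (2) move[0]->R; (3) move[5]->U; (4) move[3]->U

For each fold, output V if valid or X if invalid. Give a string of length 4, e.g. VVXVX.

Initial: LUURUL -> [(0, 0), (-1, 0), (-1, 1), (-1, 2), (0, 2), (0, 3), (-1, 3)]
Fold 1: move[1]->R => LRURUL INVALID (collision), skipped
Fold 2: move[0]->R => RUURUL VALID
Fold 3: move[5]->U => RUURUU VALID
Fold 4: move[3]->U => RUUUUU VALID

Answer: XVVV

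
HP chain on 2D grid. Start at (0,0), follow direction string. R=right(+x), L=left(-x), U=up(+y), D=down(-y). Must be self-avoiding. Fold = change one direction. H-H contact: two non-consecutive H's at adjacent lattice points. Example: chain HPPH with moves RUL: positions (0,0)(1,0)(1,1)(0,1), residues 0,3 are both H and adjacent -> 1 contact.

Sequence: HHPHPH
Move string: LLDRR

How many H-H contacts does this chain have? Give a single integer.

Positions: [(0, 0), (-1, 0), (-2, 0), (-2, -1), (-1, -1), (0, -1)]
H-H contact: residue 0 @(0,0) - residue 5 @(0, -1)

Answer: 1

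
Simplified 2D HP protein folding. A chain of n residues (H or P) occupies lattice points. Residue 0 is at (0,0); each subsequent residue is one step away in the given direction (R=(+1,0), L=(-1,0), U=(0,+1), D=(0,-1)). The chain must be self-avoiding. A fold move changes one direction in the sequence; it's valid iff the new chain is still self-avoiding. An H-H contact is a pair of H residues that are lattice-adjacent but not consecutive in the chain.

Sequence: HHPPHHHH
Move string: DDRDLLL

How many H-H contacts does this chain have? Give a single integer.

Answer: 0

Derivation:
Positions: [(0, 0), (0, -1), (0, -2), (1, -2), (1, -3), (0, -3), (-1, -3), (-2, -3)]
No H-H contacts found.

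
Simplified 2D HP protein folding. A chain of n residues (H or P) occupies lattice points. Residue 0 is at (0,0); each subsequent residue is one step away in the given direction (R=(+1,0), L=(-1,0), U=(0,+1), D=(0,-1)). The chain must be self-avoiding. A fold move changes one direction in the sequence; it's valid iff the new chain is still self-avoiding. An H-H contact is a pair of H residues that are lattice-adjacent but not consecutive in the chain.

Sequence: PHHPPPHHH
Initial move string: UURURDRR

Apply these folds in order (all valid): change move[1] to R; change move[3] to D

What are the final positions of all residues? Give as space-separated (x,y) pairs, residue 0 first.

Initial moves: UURURDRR
Fold: move[1]->R => URRURDRR (positions: [(0, 0), (0, 1), (1, 1), (2, 1), (2, 2), (3, 2), (3, 1), (4, 1), (5, 1)])
Fold: move[3]->D => URRDRDRR (positions: [(0, 0), (0, 1), (1, 1), (2, 1), (2, 0), (3, 0), (3, -1), (4, -1), (5, -1)])

Answer: (0,0) (0,1) (1,1) (2,1) (2,0) (3,0) (3,-1) (4,-1) (5,-1)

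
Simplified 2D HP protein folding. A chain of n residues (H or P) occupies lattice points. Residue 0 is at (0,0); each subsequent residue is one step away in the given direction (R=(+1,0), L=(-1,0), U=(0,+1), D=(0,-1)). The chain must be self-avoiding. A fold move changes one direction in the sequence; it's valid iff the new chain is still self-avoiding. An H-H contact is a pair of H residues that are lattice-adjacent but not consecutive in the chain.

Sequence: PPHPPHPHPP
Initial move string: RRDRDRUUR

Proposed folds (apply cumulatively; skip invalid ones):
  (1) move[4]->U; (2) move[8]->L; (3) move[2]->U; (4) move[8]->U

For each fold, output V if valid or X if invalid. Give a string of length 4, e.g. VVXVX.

Initial: RRDRDRUUR -> [(0, 0), (1, 0), (2, 0), (2, -1), (3, -1), (3, -2), (4, -2), (4, -1), (4, 0), (5, 0)]
Fold 1: move[4]->U => RRDRURUUR VALID
Fold 2: move[8]->L => RRDRURUUL VALID
Fold 3: move[2]->U => RRURURUUL VALID
Fold 4: move[8]->U => RRURURUUU VALID

Answer: VVVV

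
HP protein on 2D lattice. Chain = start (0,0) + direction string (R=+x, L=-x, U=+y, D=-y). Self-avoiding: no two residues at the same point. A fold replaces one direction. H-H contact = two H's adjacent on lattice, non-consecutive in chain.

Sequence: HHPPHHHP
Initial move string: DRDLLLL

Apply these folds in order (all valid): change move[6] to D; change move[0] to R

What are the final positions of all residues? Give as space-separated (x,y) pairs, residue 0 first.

Answer: (0,0) (1,0) (2,0) (2,-1) (1,-1) (0,-1) (-1,-1) (-1,-2)

Derivation:
Initial moves: DRDLLLL
Fold: move[6]->D => DRDLLLD (positions: [(0, 0), (0, -1), (1, -1), (1, -2), (0, -2), (-1, -2), (-2, -2), (-2, -3)])
Fold: move[0]->R => RRDLLLD (positions: [(0, 0), (1, 0), (2, 0), (2, -1), (1, -1), (0, -1), (-1, -1), (-1, -2)])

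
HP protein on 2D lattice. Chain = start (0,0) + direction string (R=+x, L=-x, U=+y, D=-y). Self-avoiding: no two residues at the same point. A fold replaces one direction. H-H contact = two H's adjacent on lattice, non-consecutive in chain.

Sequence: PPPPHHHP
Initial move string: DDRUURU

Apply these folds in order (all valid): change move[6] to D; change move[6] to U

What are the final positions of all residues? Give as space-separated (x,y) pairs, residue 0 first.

Initial moves: DDRUURU
Fold: move[6]->D => DDRUURD (positions: [(0, 0), (0, -1), (0, -2), (1, -2), (1, -1), (1, 0), (2, 0), (2, -1)])
Fold: move[6]->U => DDRUURU (positions: [(0, 0), (0, -1), (0, -2), (1, -2), (1, -1), (1, 0), (2, 0), (2, 1)])

Answer: (0,0) (0,-1) (0,-2) (1,-2) (1,-1) (1,0) (2,0) (2,1)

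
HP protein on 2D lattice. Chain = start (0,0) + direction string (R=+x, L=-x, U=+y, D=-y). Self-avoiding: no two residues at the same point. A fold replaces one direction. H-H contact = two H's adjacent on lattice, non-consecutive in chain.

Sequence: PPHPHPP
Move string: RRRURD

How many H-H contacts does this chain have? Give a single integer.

Answer: 0

Derivation:
Positions: [(0, 0), (1, 0), (2, 0), (3, 0), (3, 1), (4, 1), (4, 0)]
No H-H contacts found.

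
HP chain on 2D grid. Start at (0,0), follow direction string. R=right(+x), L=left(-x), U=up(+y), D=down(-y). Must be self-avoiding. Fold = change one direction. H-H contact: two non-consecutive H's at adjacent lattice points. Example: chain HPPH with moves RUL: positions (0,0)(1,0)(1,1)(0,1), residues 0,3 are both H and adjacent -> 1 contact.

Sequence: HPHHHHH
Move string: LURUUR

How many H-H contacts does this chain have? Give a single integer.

Answer: 1

Derivation:
Positions: [(0, 0), (-1, 0), (-1, 1), (0, 1), (0, 2), (0, 3), (1, 3)]
H-H contact: residue 0 @(0,0) - residue 3 @(0, 1)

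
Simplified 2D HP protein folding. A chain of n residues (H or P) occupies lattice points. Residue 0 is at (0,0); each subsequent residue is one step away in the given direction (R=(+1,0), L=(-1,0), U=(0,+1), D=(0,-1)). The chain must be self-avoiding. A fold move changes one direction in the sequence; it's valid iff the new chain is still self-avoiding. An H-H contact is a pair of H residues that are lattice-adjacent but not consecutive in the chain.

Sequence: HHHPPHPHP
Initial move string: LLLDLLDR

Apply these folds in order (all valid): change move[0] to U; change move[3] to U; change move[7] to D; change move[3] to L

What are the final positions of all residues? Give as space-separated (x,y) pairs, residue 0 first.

Answer: (0,0) (0,1) (-1,1) (-2,1) (-3,1) (-4,1) (-5,1) (-5,0) (-5,-1)

Derivation:
Initial moves: LLLDLLDR
Fold: move[0]->U => ULLDLLDR (positions: [(0, 0), (0, 1), (-1, 1), (-2, 1), (-2, 0), (-3, 0), (-4, 0), (-4, -1), (-3, -1)])
Fold: move[3]->U => ULLULLDR (positions: [(0, 0), (0, 1), (-1, 1), (-2, 1), (-2, 2), (-3, 2), (-4, 2), (-4, 1), (-3, 1)])
Fold: move[7]->D => ULLULLDD (positions: [(0, 0), (0, 1), (-1, 1), (-2, 1), (-2, 2), (-3, 2), (-4, 2), (-4, 1), (-4, 0)])
Fold: move[3]->L => ULLLLLDD (positions: [(0, 0), (0, 1), (-1, 1), (-2, 1), (-3, 1), (-4, 1), (-5, 1), (-5, 0), (-5, -1)])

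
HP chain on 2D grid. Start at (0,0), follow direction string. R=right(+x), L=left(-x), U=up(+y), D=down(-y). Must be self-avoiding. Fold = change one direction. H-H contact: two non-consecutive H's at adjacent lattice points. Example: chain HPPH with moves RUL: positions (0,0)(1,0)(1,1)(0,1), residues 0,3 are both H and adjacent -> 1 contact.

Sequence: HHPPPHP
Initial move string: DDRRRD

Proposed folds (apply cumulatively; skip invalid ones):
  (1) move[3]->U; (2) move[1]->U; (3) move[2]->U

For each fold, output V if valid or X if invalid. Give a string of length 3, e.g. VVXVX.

Answer: VXX

Derivation:
Initial: DDRRRD -> [(0, 0), (0, -1), (0, -2), (1, -2), (2, -2), (3, -2), (3, -3)]
Fold 1: move[3]->U => DDRURD VALID
Fold 2: move[1]->U => DURURD INVALID (collision), skipped
Fold 3: move[2]->U => DDUURD INVALID (collision), skipped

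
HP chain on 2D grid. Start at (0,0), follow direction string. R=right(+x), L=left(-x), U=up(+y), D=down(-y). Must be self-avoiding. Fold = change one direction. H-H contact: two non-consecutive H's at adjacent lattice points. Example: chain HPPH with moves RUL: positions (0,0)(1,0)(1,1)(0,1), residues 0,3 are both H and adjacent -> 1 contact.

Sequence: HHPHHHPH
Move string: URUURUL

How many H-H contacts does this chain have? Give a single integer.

Answer: 1

Derivation:
Positions: [(0, 0), (0, 1), (1, 1), (1, 2), (1, 3), (2, 3), (2, 4), (1, 4)]
H-H contact: residue 4 @(1,3) - residue 7 @(1, 4)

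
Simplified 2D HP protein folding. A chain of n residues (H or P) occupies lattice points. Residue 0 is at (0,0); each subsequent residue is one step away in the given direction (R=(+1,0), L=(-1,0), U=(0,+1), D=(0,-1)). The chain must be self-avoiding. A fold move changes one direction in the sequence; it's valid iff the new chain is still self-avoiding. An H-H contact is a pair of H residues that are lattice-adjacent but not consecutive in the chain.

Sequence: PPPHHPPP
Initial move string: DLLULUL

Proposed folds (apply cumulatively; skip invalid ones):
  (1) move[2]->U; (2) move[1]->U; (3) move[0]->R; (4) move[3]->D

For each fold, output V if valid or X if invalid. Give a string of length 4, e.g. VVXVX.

Answer: VXXX

Derivation:
Initial: DLLULUL -> [(0, 0), (0, -1), (-1, -1), (-2, -1), (-2, 0), (-3, 0), (-3, 1), (-4, 1)]
Fold 1: move[2]->U => DLUULUL VALID
Fold 2: move[1]->U => DUUULUL INVALID (collision), skipped
Fold 3: move[0]->R => RLUULUL INVALID (collision), skipped
Fold 4: move[3]->D => DLUDLUL INVALID (collision), skipped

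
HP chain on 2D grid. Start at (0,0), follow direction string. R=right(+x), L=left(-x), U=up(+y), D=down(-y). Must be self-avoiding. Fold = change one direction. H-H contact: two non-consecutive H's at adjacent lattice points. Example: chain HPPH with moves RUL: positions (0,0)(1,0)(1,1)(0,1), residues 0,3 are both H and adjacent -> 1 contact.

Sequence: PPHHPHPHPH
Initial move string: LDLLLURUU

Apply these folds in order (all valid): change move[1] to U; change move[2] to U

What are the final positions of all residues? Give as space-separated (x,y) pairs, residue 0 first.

Initial moves: LDLLLURUU
Fold: move[1]->U => LULLLURUU (positions: [(0, 0), (-1, 0), (-1, 1), (-2, 1), (-3, 1), (-4, 1), (-4, 2), (-3, 2), (-3, 3), (-3, 4)])
Fold: move[2]->U => LUULLURUU (positions: [(0, 0), (-1, 0), (-1, 1), (-1, 2), (-2, 2), (-3, 2), (-3, 3), (-2, 3), (-2, 4), (-2, 5)])

Answer: (0,0) (-1,0) (-1,1) (-1,2) (-2,2) (-3,2) (-3,3) (-2,3) (-2,4) (-2,5)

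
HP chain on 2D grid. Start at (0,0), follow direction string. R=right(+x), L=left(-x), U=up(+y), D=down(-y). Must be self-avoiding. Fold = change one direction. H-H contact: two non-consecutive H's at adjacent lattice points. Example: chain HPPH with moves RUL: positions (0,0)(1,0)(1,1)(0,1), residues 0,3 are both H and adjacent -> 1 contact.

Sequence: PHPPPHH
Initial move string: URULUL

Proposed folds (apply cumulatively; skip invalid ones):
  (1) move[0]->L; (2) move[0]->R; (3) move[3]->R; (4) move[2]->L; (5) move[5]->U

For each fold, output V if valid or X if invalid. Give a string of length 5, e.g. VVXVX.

Answer: XVVXV

Derivation:
Initial: URULUL -> [(0, 0), (0, 1), (1, 1), (1, 2), (0, 2), (0, 3), (-1, 3)]
Fold 1: move[0]->L => LRULUL INVALID (collision), skipped
Fold 2: move[0]->R => RRULUL VALID
Fold 3: move[3]->R => RRURUL VALID
Fold 4: move[2]->L => RRLRUL INVALID (collision), skipped
Fold 5: move[5]->U => RRURUU VALID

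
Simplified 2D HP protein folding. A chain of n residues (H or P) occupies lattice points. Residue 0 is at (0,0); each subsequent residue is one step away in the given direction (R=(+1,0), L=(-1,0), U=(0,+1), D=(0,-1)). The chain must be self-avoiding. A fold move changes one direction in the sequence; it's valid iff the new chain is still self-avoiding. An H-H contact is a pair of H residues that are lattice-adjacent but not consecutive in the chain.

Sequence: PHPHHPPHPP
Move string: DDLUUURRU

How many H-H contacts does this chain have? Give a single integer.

Positions: [(0, 0), (0, -1), (0, -2), (-1, -2), (-1, -1), (-1, 0), (-1, 1), (0, 1), (1, 1), (1, 2)]
H-H contact: residue 1 @(0,-1) - residue 4 @(-1, -1)

Answer: 1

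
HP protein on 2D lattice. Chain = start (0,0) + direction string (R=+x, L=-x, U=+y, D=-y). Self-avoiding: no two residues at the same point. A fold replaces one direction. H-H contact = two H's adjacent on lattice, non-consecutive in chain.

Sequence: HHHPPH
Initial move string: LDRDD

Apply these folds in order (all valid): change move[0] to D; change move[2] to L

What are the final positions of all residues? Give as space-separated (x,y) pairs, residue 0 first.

Initial moves: LDRDD
Fold: move[0]->D => DDRDD (positions: [(0, 0), (0, -1), (0, -2), (1, -2), (1, -3), (1, -4)])
Fold: move[2]->L => DDLDD (positions: [(0, 0), (0, -1), (0, -2), (-1, -2), (-1, -3), (-1, -4)])

Answer: (0,0) (0,-1) (0,-2) (-1,-2) (-1,-3) (-1,-4)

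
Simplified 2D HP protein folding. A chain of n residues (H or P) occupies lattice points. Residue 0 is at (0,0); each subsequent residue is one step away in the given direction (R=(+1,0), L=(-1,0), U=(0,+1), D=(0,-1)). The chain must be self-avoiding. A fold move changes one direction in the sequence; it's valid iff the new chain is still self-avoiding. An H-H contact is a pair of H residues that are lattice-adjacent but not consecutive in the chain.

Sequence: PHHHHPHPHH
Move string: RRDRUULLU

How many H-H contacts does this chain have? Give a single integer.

Positions: [(0, 0), (1, 0), (2, 0), (2, -1), (3, -1), (3, 0), (3, 1), (2, 1), (1, 1), (1, 2)]
H-H contact: residue 1 @(1,0) - residue 8 @(1, 1)

Answer: 1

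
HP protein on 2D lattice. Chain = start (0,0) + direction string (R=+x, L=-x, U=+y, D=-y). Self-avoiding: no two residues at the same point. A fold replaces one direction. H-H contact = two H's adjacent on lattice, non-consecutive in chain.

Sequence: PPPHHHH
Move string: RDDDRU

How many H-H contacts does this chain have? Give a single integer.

Answer: 1

Derivation:
Positions: [(0, 0), (1, 0), (1, -1), (1, -2), (1, -3), (2, -3), (2, -2)]
H-H contact: residue 3 @(1,-2) - residue 6 @(2, -2)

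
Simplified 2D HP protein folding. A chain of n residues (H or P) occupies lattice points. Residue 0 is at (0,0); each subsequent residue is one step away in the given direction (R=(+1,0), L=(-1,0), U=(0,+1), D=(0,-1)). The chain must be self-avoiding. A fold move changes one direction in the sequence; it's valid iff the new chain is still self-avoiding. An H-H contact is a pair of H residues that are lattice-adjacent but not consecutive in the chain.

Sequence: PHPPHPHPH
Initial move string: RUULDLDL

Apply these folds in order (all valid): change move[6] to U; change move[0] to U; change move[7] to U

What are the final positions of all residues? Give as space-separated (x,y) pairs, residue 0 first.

Initial moves: RUULDLDL
Fold: move[6]->U => RUULDLUL (positions: [(0, 0), (1, 0), (1, 1), (1, 2), (0, 2), (0, 1), (-1, 1), (-1, 2), (-2, 2)])
Fold: move[0]->U => UUULDLUL (positions: [(0, 0), (0, 1), (0, 2), (0, 3), (-1, 3), (-1, 2), (-2, 2), (-2, 3), (-3, 3)])
Fold: move[7]->U => UUULDLUU (positions: [(0, 0), (0, 1), (0, 2), (0, 3), (-1, 3), (-1, 2), (-2, 2), (-2, 3), (-2, 4)])

Answer: (0,0) (0,1) (0,2) (0,3) (-1,3) (-1,2) (-2,2) (-2,3) (-2,4)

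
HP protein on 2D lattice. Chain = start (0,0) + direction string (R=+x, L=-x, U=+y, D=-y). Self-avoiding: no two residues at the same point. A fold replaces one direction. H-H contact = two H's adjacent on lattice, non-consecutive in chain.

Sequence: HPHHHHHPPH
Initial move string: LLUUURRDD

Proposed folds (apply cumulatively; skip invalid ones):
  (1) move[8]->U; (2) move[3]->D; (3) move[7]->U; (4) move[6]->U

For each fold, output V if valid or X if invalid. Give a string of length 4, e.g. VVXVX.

Initial: LLUUURRDD -> [(0, 0), (-1, 0), (-2, 0), (-2, 1), (-2, 2), (-2, 3), (-1, 3), (0, 3), (0, 2), (0, 1)]
Fold 1: move[8]->U => LLUUURRDU INVALID (collision), skipped
Fold 2: move[3]->D => LLUDURRDD INVALID (collision), skipped
Fold 3: move[7]->U => LLUUURRUD INVALID (collision), skipped
Fold 4: move[6]->U => LLUUURUDD INVALID (collision), skipped

Answer: XXXX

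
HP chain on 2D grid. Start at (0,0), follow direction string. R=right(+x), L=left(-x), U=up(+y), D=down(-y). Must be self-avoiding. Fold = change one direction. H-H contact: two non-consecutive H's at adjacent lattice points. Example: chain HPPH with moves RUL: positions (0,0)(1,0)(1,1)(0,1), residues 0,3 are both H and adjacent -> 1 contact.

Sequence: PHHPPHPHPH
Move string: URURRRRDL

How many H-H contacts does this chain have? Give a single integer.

Positions: [(0, 0), (0, 1), (1, 1), (1, 2), (2, 2), (3, 2), (4, 2), (5, 2), (5, 1), (4, 1)]
No H-H contacts found.

Answer: 0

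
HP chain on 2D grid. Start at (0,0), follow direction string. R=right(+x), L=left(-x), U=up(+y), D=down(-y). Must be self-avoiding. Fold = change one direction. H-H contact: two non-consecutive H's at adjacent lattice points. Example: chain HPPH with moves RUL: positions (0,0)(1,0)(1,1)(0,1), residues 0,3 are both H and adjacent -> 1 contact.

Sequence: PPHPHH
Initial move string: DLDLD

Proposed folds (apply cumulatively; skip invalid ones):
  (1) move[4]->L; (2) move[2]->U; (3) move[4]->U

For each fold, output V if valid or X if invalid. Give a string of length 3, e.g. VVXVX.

Answer: VVV

Derivation:
Initial: DLDLD -> [(0, 0), (0, -1), (-1, -1), (-1, -2), (-2, -2), (-2, -3)]
Fold 1: move[4]->L => DLDLL VALID
Fold 2: move[2]->U => DLULL VALID
Fold 3: move[4]->U => DLULU VALID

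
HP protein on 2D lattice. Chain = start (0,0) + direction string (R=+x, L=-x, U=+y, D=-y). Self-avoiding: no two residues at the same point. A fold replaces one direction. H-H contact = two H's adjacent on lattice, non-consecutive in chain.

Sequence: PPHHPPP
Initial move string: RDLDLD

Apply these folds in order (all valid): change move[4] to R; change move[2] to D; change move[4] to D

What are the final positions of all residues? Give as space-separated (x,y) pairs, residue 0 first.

Answer: (0,0) (1,0) (1,-1) (1,-2) (1,-3) (1,-4) (1,-5)

Derivation:
Initial moves: RDLDLD
Fold: move[4]->R => RDLDRD (positions: [(0, 0), (1, 0), (1, -1), (0, -1), (0, -2), (1, -2), (1, -3)])
Fold: move[2]->D => RDDDRD (positions: [(0, 0), (1, 0), (1, -1), (1, -2), (1, -3), (2, -3), (2, -4)])
Fold: move[4]->D => RDDDDD (positions: [(0, 0), (1, 0), (1, -1), (1, -2), (1, -3), (1, -4), (1, -5)])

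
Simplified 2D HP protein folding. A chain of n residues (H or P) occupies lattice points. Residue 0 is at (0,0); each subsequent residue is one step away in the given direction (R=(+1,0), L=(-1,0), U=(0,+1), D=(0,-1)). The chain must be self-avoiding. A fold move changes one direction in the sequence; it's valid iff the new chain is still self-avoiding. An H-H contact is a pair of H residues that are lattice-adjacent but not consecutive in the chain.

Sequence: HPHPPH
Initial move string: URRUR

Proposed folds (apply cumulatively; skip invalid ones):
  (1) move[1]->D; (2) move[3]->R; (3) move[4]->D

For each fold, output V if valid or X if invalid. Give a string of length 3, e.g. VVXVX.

Answer: XVV

Derivation:
Initial: URRUR -> [(0, 0), (0, 1), (1, 1), (2, 1), (2, 2), (3, 2)]
Fold 1: move[1]->D => UDRUR INVALID (collision), skipped
Fold 2: move[3]->R => URRRR VALID
Fold 3: move[4]->D => URRRD VALID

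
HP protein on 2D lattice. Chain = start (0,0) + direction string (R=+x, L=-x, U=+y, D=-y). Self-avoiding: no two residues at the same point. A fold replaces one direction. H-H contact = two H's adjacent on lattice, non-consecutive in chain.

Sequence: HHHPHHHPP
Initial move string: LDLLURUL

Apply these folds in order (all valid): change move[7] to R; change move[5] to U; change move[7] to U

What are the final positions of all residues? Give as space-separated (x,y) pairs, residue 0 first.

Initial moves: LDLLURUL
Fold: move[7]->R => LDLLURUR (positions: [(0, 0), (-1, 0), (-1, -1), (-2, -1), (-3, -1), (-3, 0), (-2, 0), (-2, 1), (-1, 1)])
Fold: move[5]->U => LDLLUUUR (positions: [(0, 0), (-1, 0), (-1, -1), (-2, -1), (-3, -1), (-3, 0), (-3, 1), (-3, 2), (-2, 2)])
Fold: move[7]->U => LDLLUUUU (positions: [(0, 0), (-1, 0), (-1, -1), (-2, -1), (-3, -1), (-3, 0), (-3, 1), (-3, 2), (-3, 3)])

Answer: (0,0) (-1,0) (-1,-1) (-2,-1) (-3,-1) (-3,0) (-3,1) (-3,2) (-3,3)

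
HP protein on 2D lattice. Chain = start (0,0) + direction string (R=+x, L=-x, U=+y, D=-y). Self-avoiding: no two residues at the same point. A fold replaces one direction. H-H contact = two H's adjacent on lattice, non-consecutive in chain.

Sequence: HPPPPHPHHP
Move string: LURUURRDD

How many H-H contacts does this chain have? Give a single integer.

Positions: [(0, 0), (-1, 0), (-1, 1), (0, 1), (0, 2), (0, 3), (1, 3), (2, 3), (2, 2), (2, 1)]
No H-H contacts found.

Answer: 0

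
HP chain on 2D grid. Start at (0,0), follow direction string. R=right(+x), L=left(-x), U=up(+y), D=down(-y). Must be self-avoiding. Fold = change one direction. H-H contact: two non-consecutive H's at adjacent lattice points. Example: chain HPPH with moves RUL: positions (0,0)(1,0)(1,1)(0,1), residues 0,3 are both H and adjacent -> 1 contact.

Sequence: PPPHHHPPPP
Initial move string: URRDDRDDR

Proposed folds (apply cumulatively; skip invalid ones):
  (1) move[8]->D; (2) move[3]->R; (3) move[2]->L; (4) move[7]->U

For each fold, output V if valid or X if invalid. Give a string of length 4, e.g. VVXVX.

Initial: URRDDRDDR -> [(0, 0), (0, 1), (1, 1), (2, 1), (2, 0), (2, -1), (3, -1), (3, -2), (3, -3), (4, -3)]
Fold 1: move[8]->D => URRDDRDDD VALID
Fold 2: move[3]->R => URRRDRDDD VALID
Fold 3: move[2]->L => URLRDRDDD INVALID (collision), skipped
Fold 4: move[7]->U => URRRDRDUD INVALID (collision), skipped

Answer: VVXX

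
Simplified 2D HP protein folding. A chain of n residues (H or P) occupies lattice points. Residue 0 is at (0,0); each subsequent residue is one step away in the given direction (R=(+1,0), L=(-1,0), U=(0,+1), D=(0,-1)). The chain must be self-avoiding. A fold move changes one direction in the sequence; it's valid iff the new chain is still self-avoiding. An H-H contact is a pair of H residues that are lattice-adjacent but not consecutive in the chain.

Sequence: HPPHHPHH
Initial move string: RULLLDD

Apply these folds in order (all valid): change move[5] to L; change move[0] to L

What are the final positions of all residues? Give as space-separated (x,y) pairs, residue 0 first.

Initial moves: RULLLDD
Fold: move[5]->L => RULLLLD (positions: [(0, 0), (1, 0), (1, 1), (0, 1), (-1, 1), (-2, 1), (-3, 1), (-3, 0)])
Fold: move[0]->L => LULLLLD (positions: [(0, 0), (-1, 0), (-1, 1), (-2, 1), (-3, 1), (-4, 1), (-5, 1), (-5, 0)])

Answer: (0,0) (-1,0) (-1,1) (-2,1) (-3,1) (-4,1) (-5,1) (-5,0)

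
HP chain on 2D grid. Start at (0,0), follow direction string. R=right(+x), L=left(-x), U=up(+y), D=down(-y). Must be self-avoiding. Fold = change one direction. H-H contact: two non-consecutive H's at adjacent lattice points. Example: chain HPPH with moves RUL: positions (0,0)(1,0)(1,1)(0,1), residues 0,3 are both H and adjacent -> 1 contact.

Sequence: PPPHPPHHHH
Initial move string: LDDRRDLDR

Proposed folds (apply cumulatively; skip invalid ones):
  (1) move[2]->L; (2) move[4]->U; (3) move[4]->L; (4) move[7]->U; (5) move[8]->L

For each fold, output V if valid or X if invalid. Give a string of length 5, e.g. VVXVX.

Initial: LDDRRDLDR -> [(0, 0), (-1, 0), (-1, -1), (-1, -2), (0, -2), (1, -2), (1, -3), (0, -3), (0, -4), (1, -4)]
Fold 1: move[2]->L => LDLRRDLDR INVALID (collision), skipped
Fold 2: move[4]->U => LDDRUDLDR INVALID (collision), skipped
Fold 3: move[4]->L => LDDRLDLDR INVALID (collision), skipped
Fold 4: move[7]->U => LDDRRDLUR INVALID (collision), skipped
Fold 5: move[8]->L => LDDRRDLDL VALID

Answer: XXXXV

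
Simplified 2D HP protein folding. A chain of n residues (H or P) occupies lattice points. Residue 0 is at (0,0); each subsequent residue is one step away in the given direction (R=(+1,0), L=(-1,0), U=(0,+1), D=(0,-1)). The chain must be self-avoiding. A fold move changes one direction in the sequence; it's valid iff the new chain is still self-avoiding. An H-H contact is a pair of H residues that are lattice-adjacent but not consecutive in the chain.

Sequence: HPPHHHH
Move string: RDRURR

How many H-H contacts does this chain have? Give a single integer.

Positions: [(0, 0), (1, 0), (1, -1), (2, -1), (2, 0), (3, 0), (4, 0)]
No H-H contacts found.

Answer: 0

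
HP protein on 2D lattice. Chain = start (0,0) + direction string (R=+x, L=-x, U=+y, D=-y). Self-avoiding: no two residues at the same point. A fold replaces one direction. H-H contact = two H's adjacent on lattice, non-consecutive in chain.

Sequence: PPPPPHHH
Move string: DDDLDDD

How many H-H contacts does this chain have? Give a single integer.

Answer: 0

Derivation:
Positions: [(0, 0), (0, -1), (0, -2), (0, -3), (-1, -3), (-1, -4), (-1, -5), (-1, -6)]
No H-H contacts found.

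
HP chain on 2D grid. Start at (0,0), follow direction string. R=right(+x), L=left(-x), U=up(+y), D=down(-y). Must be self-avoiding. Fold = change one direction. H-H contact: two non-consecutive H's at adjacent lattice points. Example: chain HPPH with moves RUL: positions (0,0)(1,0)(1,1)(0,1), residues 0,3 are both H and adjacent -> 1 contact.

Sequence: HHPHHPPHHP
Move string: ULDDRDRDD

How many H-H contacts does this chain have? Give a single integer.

Answer: 1

Derivation:
Positions: [(0, 0), (0, 1), (-1, 1), (-1, 0), (-1, -1), (0, -1), (0, -2), (1, -2), (1, -3), (1, -4)]
H-H contact: residue 0 @(0,0) - residue 3 @(-1, 0)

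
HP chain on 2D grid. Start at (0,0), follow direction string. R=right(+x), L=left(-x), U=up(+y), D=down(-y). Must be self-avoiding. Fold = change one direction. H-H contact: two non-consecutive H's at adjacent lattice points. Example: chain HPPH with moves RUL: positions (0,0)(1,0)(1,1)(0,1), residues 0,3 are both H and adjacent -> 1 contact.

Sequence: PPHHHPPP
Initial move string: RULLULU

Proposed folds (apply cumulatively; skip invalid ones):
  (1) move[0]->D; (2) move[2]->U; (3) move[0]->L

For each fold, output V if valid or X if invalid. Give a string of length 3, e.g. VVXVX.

Answer: XVV

Derivation:
Initial: RULLULU -> [(0, 0), (1, 0), (1, 1), (0, 1), (-1, 1), (-1, 2), (-2, 2), (-2, 3)]
Fold 1: move[0]->D => DULLULU INVALID (collision), skipped
Fold 2: move[2]->U => RUULULU VALID
Fold 3: move[0]->L => LUULULU VALID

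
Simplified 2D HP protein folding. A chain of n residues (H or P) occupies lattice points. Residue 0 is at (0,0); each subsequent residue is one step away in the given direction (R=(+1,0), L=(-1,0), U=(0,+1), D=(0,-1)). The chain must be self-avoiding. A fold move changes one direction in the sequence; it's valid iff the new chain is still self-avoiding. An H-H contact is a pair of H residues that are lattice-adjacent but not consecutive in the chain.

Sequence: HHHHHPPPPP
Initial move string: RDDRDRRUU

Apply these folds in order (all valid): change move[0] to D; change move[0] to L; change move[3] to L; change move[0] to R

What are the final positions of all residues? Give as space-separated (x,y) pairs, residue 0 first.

Answer: (0,0) (1,0) (1,-1) (1,-2) (0,-2) (0,-3) (1,-3) (2,-3) (2,-2) (2,-1)

Derivation:
Initial moves: RDDRDRRUU
Fold: move[0]->D => DDDRDRRUU (positions: [(0, 0), (0, -1), (0, -2), (0, -3), (1, -3), (1, -4), (2, -4), (3, -4), (3, -3), (3, -2)])
Fold: move[0]->L => LDDRDRRUU (positions: [(0, 0), (-1, 0), (-1, -1), (-1, -2), (0, -2), (0, -3), (1, -3), (2, -3), (2, -2), (2, -1)])
Fold: move[3]->L => LDDLDRRUU (positions: [(0, 0), (-1, 0), (-1, -1), (-1, -2), (-2, -2), (-2, -3), (-1, -3), (0, -3), (0, -2), (0, -1)])
Fold: move[0]->R => RDDLDRRUU (positions: [(0, 0), (1, 0), (1, -1), (1, -2), (0, -2), (0, -3), (1, -3), (2, -3), (2, -2), (2, -1)])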